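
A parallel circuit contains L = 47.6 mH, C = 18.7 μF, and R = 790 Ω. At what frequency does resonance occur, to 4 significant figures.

ω₀ = 1/√(LC) = 1/√(0.0476 × 1.87e-05) = 1060 rad/s
f₀ = ω₀/(2π) = 168.7 Hz

168.7 Hz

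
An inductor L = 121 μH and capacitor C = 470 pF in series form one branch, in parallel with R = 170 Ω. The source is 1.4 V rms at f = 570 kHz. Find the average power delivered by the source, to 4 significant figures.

11.53 mW

ω = 2πf = 3.581e+06 rad/s
X_L = ωL = 433.4 Ω
X_C = 1/(ωC) = 594.1 Ω
Branch 1: Z₁ = R = 170.0 Ω
Branch 2 (series LC): Z₂ = j(X_L − X_C) = −j160.7 Ω
Parallel: Z = Z₁Z₂/(Z₁+Z₂), |Z| = 116.8 Ω, ∠Z = -46.61°
I = V/|Z| = 11.99 mA
P = VI cos φ = 1.4 × 0.01199 × cos(-46.61°) = 11.53 mW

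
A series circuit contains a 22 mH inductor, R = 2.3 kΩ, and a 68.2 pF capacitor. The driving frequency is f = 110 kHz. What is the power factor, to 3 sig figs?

ω = 2πf = 691200 rad/s
X_L = ωL = 15200 Ω
X_C = 1/(ωC) = 21200 Ω
Net reactance X = X_L − X_C = -6010 Ω
Z = 2300 − j6010 Ω
|Z| = √(2300² + 6010²) = 6430 Ω
∠Z = arctan(-6010/2300) = -69.1°
cos φ = cos(-69.1°) = 0.357

0.357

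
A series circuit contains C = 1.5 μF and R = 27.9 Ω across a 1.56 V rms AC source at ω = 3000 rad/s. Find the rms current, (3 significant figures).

X_C = 1/(ωC) = 222 Ω
Z = 27.9 − j222 Ω
|Z| = √(27.9² + 222²) = 224 Ω
I = V/|Z| = 1.56/224 = 6.97 mA

6.97 mA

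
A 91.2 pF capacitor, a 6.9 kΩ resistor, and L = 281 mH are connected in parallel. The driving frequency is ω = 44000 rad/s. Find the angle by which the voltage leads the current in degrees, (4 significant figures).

27.94°

X_L = ωL = 12360 Ω
X_C = 1/(ωC) = 249200 Ω
Parallel: admittances add. Y = 1/R + 1/(jωL) + jωC
Y = (0.0001449 − j7.687e-05) S
|Y| = 0.0001641 S → |Z| = 1/|Y| = 6096 Ω, ∠Z = −∠Y = 27.94°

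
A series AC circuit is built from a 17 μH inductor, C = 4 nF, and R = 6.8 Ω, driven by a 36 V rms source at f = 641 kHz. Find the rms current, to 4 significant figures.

3.857 A

ω = 2πf = 4.028e+06 rad/s
X_L = ωL = 68.47 Ω
X_C = 1/(ωC) = 62.07 Ω
Net reactance X = X_L − X_C = 6.395 Ω
Z = 6.800 + j6.395 Ω
|Z| = √(6.800² + 6.395²) = 9.335 Ω
I = V/|Z| = 36/9.335 = 3.857 A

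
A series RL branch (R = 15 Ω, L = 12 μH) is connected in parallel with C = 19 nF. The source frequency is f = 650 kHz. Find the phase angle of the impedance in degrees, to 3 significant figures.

ω = 2πf = 4.084e+06 rad/s
X_L = ωL = 49.0 Ω
X_C = 1/(ωC) = 12.9 Ω
Branch 1 (R+jX_L): Z₁ = 15.0 + j49.0 Ω, |Z₁| = 51.3 Ω
Branch 2 (−jX_C): Z₂ = −j12.9 Ω
Parallel: Z = Z₁Z₂/(Z₁+Z₂), |Z| = 16.9 Ω, ∠Z = -84.5°

-84.5°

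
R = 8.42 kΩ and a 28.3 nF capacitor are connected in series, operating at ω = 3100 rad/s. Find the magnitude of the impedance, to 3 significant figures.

14200 Ω

X_C = 1/(ωC) = 11400 Ω
Z = 8420 − j11400 Ω
|Z| = √(8420² + 11400²) = 14200 Ω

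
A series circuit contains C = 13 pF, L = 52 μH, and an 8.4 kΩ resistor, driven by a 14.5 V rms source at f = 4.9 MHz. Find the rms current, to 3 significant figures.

ω = 2πf = 3.079e+07 rad/s
X_L = ωL = 1600 Ω
X_C = 1/(ωC) = 2500 Ω
Net reactance X = X_L − X_C = -898 Ω
Z = 8400 − j898 Ω
|Z| = √(8400² + 898²) = 8450 Ω
I = V/|Z| = 14.5/8450 = 1.72 mA

1.72 mA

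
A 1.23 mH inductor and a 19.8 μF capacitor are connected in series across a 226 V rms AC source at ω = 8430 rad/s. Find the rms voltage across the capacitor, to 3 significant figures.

X_L = ωL = 10.4 Ω
X_C = 1/(ωC) = 5.99 Ω
Net reactance X = X_L − X_C = 4.38 Ω
Z = j4.38 Ω
|Z| = √(0² + 4.38²) = 4.38 Ω
I = V/|Z| = 51.6 A
V_C = I·|Z_C| = 51.6 × 5.99 = 309 V

309 V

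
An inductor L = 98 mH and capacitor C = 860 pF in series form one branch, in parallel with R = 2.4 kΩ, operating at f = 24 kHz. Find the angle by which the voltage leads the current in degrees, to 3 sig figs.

ω = 2πf = 150800 rad/s
X_L = ωL = 14800 Ω
X_C = 1/(ωC) = 7710 Ω
Branch 1: Z₁ = R = 2400 Ω
Branch 2 (series LC): Z₂ = j(X_L − X_C) = j7070 Ω
Parallel: Z = Z₁Z₂/(Z₁+Z₂), |Z| = 2270 Ω, ∠Z = 18.8°

18.8°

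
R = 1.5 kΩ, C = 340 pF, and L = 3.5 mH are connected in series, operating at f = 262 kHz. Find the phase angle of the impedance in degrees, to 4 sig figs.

69.33°

ω = 2πf = 1.646e+06 rad/s
X_L = ωL = 5762 Ω
X_C = 1/(ωC) = 1787 Ω
Net reactance X = X_L − X_C = 3975 Ω
Z = 1500 + j3975 Ω
|Z| = √(1500² + 3975²) = 4249 Ω
∠Z = arctan(3975/1500) = 69.33°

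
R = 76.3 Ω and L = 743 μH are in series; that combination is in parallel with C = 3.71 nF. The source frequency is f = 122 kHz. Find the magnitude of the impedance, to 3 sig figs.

875 Ω

ω = 2πf = 766500 rad/s
X_L = ωL = 570 Ω
X_C = 1/(ωC) = 352 Ω
Branch 1 (R+jX_L): Z₁ = 76.3 + j570 Ω, |Z₁| = 575 Ω
Branch 2 (−jX_C): Z₂ = −j352 Ω
Parallel: Z = Z₁Z₂/(Z₁+Z₂), |Z| = 875 Ω, ∠Z = -78.3°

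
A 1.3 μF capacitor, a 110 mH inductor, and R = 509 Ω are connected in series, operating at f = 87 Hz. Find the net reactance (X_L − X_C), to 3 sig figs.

-1350 Ω

ω = 2πf = 546.6 rad/s
X_L = ωL = 60.1 Ω
X_C = 1/(ωC) = 1410 Ω
X = 60.1 − 1410 = -1350 Ω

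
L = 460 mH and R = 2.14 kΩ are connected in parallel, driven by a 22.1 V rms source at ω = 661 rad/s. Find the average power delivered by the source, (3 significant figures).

228 mW

X_L = ωL = 304 Ω
Parallel: admittances add. Y = 1/R + 1/(jωL)
Y = (0.000467 − j0.00329) S
|Y| = 0.00332 S → |Z| = 1/|Y| = 301 Ω, ∠Z = −∠Y = 81.9°
I = V/|Z| = 73.4 mA
P = VI cos φ = 22.1 × 0.0734 × cos(81.9°) = 228 mW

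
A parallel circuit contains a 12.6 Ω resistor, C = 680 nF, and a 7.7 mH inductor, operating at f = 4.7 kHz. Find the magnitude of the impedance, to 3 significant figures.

ω = 2πf = 29530 rad/s
X_L = ωL = 227 Ω
X_C = 1/(ωC) = 49.8 Ω
Parallel: admittances add. Y = 1/R + 1/(jωL) + jωC
Y = (0.0794 + j0.0157) S
|Y| = 0.0809 S → |Z| = 1/|Y| = 12.4 Ω, ∠Z = −∠Y = -11.2°

12.4 Ω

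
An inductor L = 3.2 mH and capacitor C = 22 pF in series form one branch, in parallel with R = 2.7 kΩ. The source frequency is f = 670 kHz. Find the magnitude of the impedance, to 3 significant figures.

1900 Ω

ω = 2πf = 4.21e+06 rad/s
X_L = ωL = 13500 Ω
X_C = 1/(ωC) = 10800 Ω
Branch 1: Z₁ = R = 2700 Ω
Branch 2 (series LC): Z₂ = j(X_L − X_C) = j2670 Ω
Parallel: Z = Z₁Z₂/(Z₁+Z₂), |Z| = 1900 Ω, ∠Z = 45.3°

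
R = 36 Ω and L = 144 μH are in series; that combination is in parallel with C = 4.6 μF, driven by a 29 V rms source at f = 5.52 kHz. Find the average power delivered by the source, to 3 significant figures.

22.9 W

ω = 2πf = 34680 rad/s
X_L = ωL = 4.99 Ω
X_C = 1/(ωC) = 6.27 Ω
Branch 1 (R+jX_L): Z₁ = 36.0 + j4.99 Ω, |Z₁| = 36.3 Ω
Branch 2 (−jX_C): Z₂ = −j6.27 Ω
Parallel: Z = Z₁Z₂/(Z₁+Z₂), |Z| = 6.32 Ω, ∠Z = -80.1°
I = V/|Z| = 4.59 A
P = VI cos φ = 29 × 4.59 × cos(-80.1°) = 22.9 W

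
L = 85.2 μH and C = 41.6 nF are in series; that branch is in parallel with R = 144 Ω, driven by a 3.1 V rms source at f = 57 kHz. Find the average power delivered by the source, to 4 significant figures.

66.74 mW

ω = 2πf = 358100 rad/s
X_L = ωL = 30.51 Ω
X_C = 1/(ωC) = 67.12 Ω
Branch 1: Z₁ = R = 144.0 Ω
Branch 2 (series LC): Z₂ = j(X_L − X_C) = −j36.61 Ω
Parallel: Z = Z₁Z₂/(Z₁+Z₂), |Z| = 35.48 Ω, ∠Z = -75.74°
I = V/|Z| = 87.38 mA
P = VI cos φ = 3.1 × 0.08738 × cos(-75.74°) = 66.74 mW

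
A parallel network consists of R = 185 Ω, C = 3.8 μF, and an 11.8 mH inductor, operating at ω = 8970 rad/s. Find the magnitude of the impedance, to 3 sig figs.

39.6 Ω

X_L = ωL = 106 Ω
X_C = 1/(ωC) = 29.3 Ω
Parallel: admittances add. Y = 1/R + 1/(jωL) + jωC
Y = (0.00541 + j0.0246) S
|Y| = 0.0252 S → |Z| = 1/|Y| = 39.6 Ω, ∠Z = −∠Y = -77.6°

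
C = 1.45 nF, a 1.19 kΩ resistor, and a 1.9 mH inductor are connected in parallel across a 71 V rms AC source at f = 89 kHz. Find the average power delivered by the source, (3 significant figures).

ω = 2πf = 559200 rad/s
X_L = ωL = 1060 Ω
X_C = 1/(ωC) = 1230 Ω
Parallel: admittances add. Y = 1/R + 1/(jωL) + jωC
Y = (0.000840 − j0.000130) S
|Y| = 0.000850 S → |Z| = 1/|Y| = 1180 Ω, ∠Z = −∠Y = 8.82°
I = V/|Z| = 60.4 mA
P = VI cos φ = 71 × 0.0604 × cos(8.82°) = 4.24 W

4.24 W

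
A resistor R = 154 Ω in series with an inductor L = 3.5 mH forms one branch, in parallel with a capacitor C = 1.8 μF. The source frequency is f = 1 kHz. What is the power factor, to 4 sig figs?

0.5219

ω = 2πf = 6283 rad/s
X_L = ωL = 21.99 Ω
X_C = 1/(ωC) = 88.42 Ω
Branch 1 (R+jX_L): Z₁ = 154.0 + j21.99 Ω, |Z₁| = 155.6 Ω
Branch 2 (−jX_C): Z₂ = −j88.42 Ω
Parallel: Z = Z₁Z₂/(Z₁+Z₂), |Z| = 82.01 Ω, ∠Z = -58.54°
cos φ = cos(-58.54°) = 0.5219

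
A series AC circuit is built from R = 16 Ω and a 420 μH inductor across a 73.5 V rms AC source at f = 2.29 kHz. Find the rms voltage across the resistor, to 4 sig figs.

68.76 V

ω = 2πf = 14390 rad/s
X_L = ωL = 6.043 Ω
Z = 16.00 + j6.043 Ω
|Z| = √(16.00² + 6.043²) = 17.10 Ω
I = V/|Z| = 4.297 A
V_R = I·|Z_R| = 4.297 × 16.00 = 68.76 V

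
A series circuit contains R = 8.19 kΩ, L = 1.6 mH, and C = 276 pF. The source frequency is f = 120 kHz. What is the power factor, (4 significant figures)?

ω = 2πf = 754000 rad/s
X_L = ωL = 1206 Ω
X_C = 1/(ωC) = 4805 Ω
Net reactance X = X_L − X_C = -3599 Ω
Z = 8190 − j3599 Ω
|Z| = √(8190² + 3599²) = 8946 Ω
∠Z = arctan(-3599/8190) = -23.72°
cos φ = cos(-23.72°) = 0.9155

0.9155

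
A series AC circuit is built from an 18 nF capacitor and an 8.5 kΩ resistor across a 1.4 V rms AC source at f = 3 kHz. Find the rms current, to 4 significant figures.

155.6 μA

ω = 2πf = 18850 rad/s
X_C = 1/(ωC) = 2947 Ω
Z = 8500 − j2947 Ω
|Z| = √(8500² + 2947²) = 8996 Ω
I = V/|Z| = 1.4/8996 = 155.6 μA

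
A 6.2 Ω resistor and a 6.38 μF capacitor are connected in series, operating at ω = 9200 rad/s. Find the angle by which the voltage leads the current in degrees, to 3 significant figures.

X_C = 1/(ωC) = 17.0 Ω
Z = 6.20 − j17.0 Ω
|Z| = √(6.20² + 17.0²) = 18.1 Ω
∠Z = arctan(-17.0/6.20) = -70.0°

-70.0°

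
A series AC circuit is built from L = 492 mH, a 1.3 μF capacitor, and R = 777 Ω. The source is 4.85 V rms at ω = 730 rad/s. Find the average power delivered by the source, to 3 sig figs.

16.8 mW

X_L = ωL = 359 Ω
X_C = 1/(ωC) = 1050 Ω
Net reactance X = X_L − X_C = -695 Ω
Z = 777 − j695 Ω
|Z| = √(777² + 695²) = 1040 Ω
∠Z = arctan(-695/777) = -41.8°
I = V/|Z| = 4.65 mA
P = VI cos φ = 4.85 × 0.00465 × cos(-41.8°) = 16.8 mW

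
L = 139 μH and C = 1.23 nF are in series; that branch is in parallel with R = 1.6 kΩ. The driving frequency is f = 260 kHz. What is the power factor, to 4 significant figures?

0.1668

ω = 2πf = 1.634e+06 rad/s
X_L = ωL = 227.1 Ω
X_C = 1/(ωC) = 497.7 Ω
Branch 1: Z₁ = R = 1600 Ω
Branch 2 (series LC): Z₂ = j(X_L − X_C) = −j270.6 Ω
Parallel: Z = Z₁Z₂/(Z₁+Z₂), |Z| = 266.8 Ω, ∠Z = -80.40°
cos φ = cos(-80.40°) = 0.1668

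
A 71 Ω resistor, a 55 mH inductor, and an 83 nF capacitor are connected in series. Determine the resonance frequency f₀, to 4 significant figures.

2.356 kHz

ω₀ = 1/√(LC) = 1/√(0.055 × 8.3e-08) = 14800 rad/s
f₀ = ω₀/(2π) = 2.356 kHz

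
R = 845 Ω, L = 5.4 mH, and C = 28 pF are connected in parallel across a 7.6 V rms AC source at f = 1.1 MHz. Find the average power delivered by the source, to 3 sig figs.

68.4 mW

ω = 2πf = 6.912e+06 rad/s
X_L = ωL = 37300 Ω
X_C = 1/(ωC) = 5170 Ω
Parallel: admittances add. Y = 1/R + 1/(jωL) + jωC
Y = (0.00118 + j0.000167) S
|Y| = 0.00120 S → |Z| = 1/|Y| = 837 Ω, ∠Z = −∠Y = -8.02°
I = V/|Z| = 9.08 mA
P = VI cos φ = 7.6 × 0.00908 × cos(-8.02°) = 68.4 mW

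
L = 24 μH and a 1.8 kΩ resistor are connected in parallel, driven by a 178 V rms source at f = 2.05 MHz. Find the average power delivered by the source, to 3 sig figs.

ω = 2πf = 1.288e+07 rad/s
X_L = ωL = 309 Ω
Parallel: admittances add. Y = 1/R + 1/(jωL)
Y = (0.000556 − j0.00323) S
|Y| = 0.00328 S → |Z| = 1/|Y| = 305 Ω, ∠Z = −∠Y = 80.3°
I = V/|Z| = 584 mA
P = VI cos φ = 178 × 0.584 × cos(80.3°) = 17.6 W

17.6 W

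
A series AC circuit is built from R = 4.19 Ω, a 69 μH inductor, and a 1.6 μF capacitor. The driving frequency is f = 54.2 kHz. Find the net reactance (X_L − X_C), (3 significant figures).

ω = 2πf = 340500 rad/s
X_L = ωL = 23.5 Ω
X_C = 1/(ωC) = 1.84 Ω
X = 23.5 − 1.84 = 21.7 Ω

21.7 Ω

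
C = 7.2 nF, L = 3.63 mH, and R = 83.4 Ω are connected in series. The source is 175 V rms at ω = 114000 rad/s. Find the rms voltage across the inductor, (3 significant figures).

89.5 V

X_L = ωL = 414 Ω
X_C = 1/(ωC) = 1220 Ω
Net reactance X = X_L − X_C = -805 Ω
Z = 83.4 − j805 Ω
|Z| = √(83.4² + 805²) = 809 Ω
I = V/|Z| = 216 mA
V_L = I·|Z_L| = 0.216 × 414 = 89.5 V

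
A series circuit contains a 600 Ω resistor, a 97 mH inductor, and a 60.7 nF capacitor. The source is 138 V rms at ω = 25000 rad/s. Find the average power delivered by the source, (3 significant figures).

3.28 W

X_L = ωL = 2420 Ω
X_C = 1/(ωC) = 659 Ω
Net reactance X = X_L − X_C = 1770 Ω
Z = 600 + j1770 Ω
|Z| = √(600² + 1770²) = 1870 Ω
∠Z = arctan(1770/600) = 71.2°
I = V/|Z| = 74.0 mA
P = VI cos φ = 138 × 0.0740 × cos(71.2°) = 3.28 W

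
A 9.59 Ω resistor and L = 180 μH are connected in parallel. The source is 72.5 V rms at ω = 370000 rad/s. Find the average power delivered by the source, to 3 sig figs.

548 W

X_L = ωL = 66.6 Ω
Parallel: admittances add. Y = 1/R + 1/(jωL)
Y = (0.104 − j0.0150) S
|Y| = 0.105 S → |Z| = 1/|Y| = 9.49 Ω, ∠Z = −∠Y = 8.19°
I = V/|Z| = 7.64 A
P = VI cos φ = 72.5 × 7.64 × cos(8.19°) = 548 W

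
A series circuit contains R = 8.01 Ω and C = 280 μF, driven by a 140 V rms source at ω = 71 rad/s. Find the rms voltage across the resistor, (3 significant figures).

22.0 V

X_C = 1/(ωC) = 50.3 Ω
Z = 8.01 − j50.3 Ω
|Z| = √(8.01² + 50.3²) = 50.9 Ω
I = V/|Z| = 2.75 A
V_R = I·|Z_R| = 2.75 × 8.01 = 22.0 V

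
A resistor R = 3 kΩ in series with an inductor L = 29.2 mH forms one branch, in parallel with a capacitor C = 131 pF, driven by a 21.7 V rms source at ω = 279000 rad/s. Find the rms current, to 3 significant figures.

1.78 mA

X_L = ωL = 8150 Ω
X_C = 1/(ωC) = 27400 Ω
Branch 1 (R+jX_L): Z₁ = 3000 + j8150 Ω, |Z₁| = 8680 Ω
Branch 2 (−jX_C): Z₂ = −j27400 Ω
Parallel: Z = Z₁Z₂/(Z₁+Z₂), |Z| = 12200 Ω, ∠Z = 60.9°
I = V/|Z| = 21.7/12200 = 1.78 mA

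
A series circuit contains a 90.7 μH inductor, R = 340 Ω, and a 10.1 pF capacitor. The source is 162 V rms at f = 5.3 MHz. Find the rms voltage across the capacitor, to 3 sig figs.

1400 V

ω = 2πf = 3.33e+07 rad/s
X_L = ωL = 3020 Ω
X_C = 1/(ωC) = 2970 Ω
Net reactance X = X_L − X_C = 47.2 Ω
Z = 340 + j47.2 Ω
|Z| = √(340² + 47.2²) = 343 Ω
I = V/|Z| = 472 mA
V_C = I·|Z_C| = 0.472 × 2970 = 1400 V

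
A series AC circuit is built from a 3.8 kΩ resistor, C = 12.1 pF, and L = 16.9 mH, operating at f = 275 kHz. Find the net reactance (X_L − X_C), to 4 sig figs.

-18630 Ω

ω = 2πf = 1.728e+06 rad/s
X_L = ωL = 29200 Ω
X_C = 1/(ωC) = 47830 Ω
X = 29200 − 47830 = -18630 Ω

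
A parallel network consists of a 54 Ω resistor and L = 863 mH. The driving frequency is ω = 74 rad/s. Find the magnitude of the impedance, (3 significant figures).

41.2 Ω

X_L = ωL = 63.9 Ω
Parallel: admittances add. Y = 1/R + 1/(jωL)
Y = (0.0185 − j0.0157) S
|Y| = 0.0243 S → |Z| = 1/|Y| = 41.2 Ω, ∠Z = −∠Y = 40.2°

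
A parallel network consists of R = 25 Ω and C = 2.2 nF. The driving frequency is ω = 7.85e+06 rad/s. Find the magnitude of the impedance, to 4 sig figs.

22.95 Ω

X_C = 1/(ωC) = 57.90 Ω
Parallel: admittances add. Y = 1/R + jωC
Y = (0.04000 + j0.01727) S
|Y| = 0.04357 S → |Z| = 1/|Y| = 22.95 Ω, ∠Z = −∠Y = -23.35°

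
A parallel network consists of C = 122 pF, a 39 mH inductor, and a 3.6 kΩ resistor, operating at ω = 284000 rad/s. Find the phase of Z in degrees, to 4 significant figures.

11.33°

X_L = ωL = 11080 Ω
X_C = 1/(ωC) = 28860 Ω
Parallel: admittances add. Y = 1/R + 1/(jωL) + jωC
Y = (0.0002778 − j5.564e-05) S
|Y| = 0.0002833 S → |Z| = 1/|Y| = 3530 Ω, ∠Z = −∠Y = 11.33°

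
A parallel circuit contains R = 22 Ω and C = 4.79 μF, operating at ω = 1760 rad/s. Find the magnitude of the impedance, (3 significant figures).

X_C = 1/(ωC) = 119 Ω
Parallel: admittances add. Y = 1/R + jωC
Y = (0.0455 + j0.00843) S
|Y| = 0.0462 S → |Z| = 1/|Y| = 21.6 Ω, ∠Z = −∠Y = -10.5°

21.6 Ω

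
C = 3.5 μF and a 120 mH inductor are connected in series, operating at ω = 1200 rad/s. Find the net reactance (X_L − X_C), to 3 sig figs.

-94.1 Ω

X_L = ωL = 144 Ω
X_C = 1/(ωC) = 238 Ω
X = 144 − 238 = -94.1 Ω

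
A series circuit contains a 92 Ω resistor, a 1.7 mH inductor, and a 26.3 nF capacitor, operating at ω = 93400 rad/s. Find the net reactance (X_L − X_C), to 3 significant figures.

-248 Ω

X_L = ωL = 159 Ω
X_C = 1/(ωC) = 407 Ω
X = 159 − 407 = -248 Ω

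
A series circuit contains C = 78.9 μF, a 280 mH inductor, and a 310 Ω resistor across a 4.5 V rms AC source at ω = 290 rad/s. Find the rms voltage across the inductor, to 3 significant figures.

X_L = ωL = 81.2 Ω
X_C = 1/(ωC) = 43.7 Ω
Net reactance X = X_L − X_C = 37.5 Ω
Z = 310 + j37.5 Ω
|Z| = √(310² + 37.5²) = 312 Ω
I = V/|Z| = 14.4 mA
V_L = I·|Z_L| = 0.0144 × 81.2 = 1.17 V

1.17 V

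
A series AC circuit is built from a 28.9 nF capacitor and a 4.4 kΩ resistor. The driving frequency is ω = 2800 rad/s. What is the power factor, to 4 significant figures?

0.3354

X_C = 1/(ωC) = 12360 Ω
Z = 4400 − j12360 Ω
|Z| = √(4400² + 12360²) = 13120 Ω
∠Z = arctan(-12360/4400) = -70.40°
cos φ = cos(-70.40°) = 0.3354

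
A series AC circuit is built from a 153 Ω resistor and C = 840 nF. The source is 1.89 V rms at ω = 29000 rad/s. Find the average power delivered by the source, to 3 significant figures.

X_C = 1/(ωC) = 41.1 Ω
Z = 153 − j41.1 Ω
|Z| = √(153² + 41.1²) = 158 Ω
∠Z = arctan(-41.1/153) = -15.0°
I = V/|Z| = 11.9 mA
P = VI cos φ = 1.89 × 0.0119 × cos(-15.0°) = 21.8 mW

21.8 mW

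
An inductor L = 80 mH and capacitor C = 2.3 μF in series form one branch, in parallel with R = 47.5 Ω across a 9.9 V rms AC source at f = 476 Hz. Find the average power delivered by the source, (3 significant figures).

ω = 2πf = 2991 rad/s
X_L = ωL = 239 Ω
X_C = 1/(ωC) = 145 Ω
Branch 1: Z₁ = R = 47.5 Ω
Branch 2 (series LC): Z₂ = j(X_L − X_C) = j93.9 Ω
Parallel: Z = Z₁Z₂/(Z₁+Z₂), |Z| = 42.4 Ω, ∠Z = 26.8°
I = V/|Z| = 234 mA
P = VI cos φ = 9.9 × 0.234 × cos(26.8°) = 2.06 W

2.06 W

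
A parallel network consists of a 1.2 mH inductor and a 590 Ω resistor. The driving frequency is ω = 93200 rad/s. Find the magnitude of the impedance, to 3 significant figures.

X_L = ωL = 112 Ω
Parallel: admittances add. Y = 1/R + 1/(jωL)
Y = (0.00169 − j0.00894) S
|Y| = 0.00910 S → |Z| = 1/|Y| = 110 Ω, ∠Z = −∠Y = 79.3°

110 Ω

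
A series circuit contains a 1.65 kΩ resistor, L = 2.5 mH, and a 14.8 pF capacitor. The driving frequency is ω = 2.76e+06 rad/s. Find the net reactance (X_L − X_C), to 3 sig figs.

-17600 Ω

X_L = ωL = 6900 Ω
X_C = 1/(ωC) = 24500 Ω
X = 6900 − 24500 = -17600 Ω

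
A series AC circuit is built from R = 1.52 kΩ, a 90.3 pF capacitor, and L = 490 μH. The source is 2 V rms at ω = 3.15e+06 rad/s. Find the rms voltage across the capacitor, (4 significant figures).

X_L = ωL = 1544 Ω
X_C = 1/(ωC) = 3516 Ω
Net reactance X = X_L − X_C = -1972 Ω
Z = 1520 − j1972 Ω
|Z| = √(1520² + 1972²) = 2490 Ω
I = V/|Z| = 803.2 μA
V_C = I·|Z_C| = 0.0008032 × 3516 = 2.824 V

2.824 V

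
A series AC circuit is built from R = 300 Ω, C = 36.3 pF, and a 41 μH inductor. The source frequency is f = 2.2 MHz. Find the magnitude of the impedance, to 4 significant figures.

1457 Ω

ω = 2πf = 1.382e+07 rad/s
X_L = ωL = 566.7 Ω
X_C = 1/(ωC) = 1993 Ω
Net reactance X = X_L − X_C = -1426 Ω
Z = 300.0 − j1426 Ω
|Z| = √(300.0² + 1426²) = 1457 Ω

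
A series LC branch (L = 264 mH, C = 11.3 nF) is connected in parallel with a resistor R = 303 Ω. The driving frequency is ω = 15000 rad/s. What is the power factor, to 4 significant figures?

X_L = ωL = 3960 Ω
X_C = 1/(ωC) = 5900 Ω
Branch 1: Z₁ = R = 303.0 Ω
Branch 2 (series LC): Z₂ = j(X_L − X_C) = −j1940 Ω
Parallel: Z = Z₁Z₂/(Z₁+Z₂), |Z| = 299.4 Ω, ∠Z = -8.878°
cos φ = cos(-8.878°) = 0.9880

0.9880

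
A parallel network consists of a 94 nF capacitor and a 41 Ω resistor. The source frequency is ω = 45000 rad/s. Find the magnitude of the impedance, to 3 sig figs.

X_C = 1/(ωC) = 236 Ω
Parallel: admittances add. Y = 1/R + jωC
Y = (0.0244 + j0.00423) S
|Y| = 0.0248 S → |Z| = 1/|Y| = 40.4 Ω, ∠Z = −∠Y = -9.84°

40.4 Ω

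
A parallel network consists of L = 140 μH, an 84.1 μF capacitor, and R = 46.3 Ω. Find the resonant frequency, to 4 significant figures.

ω₀ = 1/√(LC) = 1/√(0.00014 × 8.41e-05) = 9216 rad/s
f₀ = ω₀/(2π) = 1.467 kHz

1.467 kHz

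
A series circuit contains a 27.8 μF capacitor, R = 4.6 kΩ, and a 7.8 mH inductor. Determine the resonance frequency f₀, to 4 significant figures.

ω₀ = 1/√(LC) = 1/√(0.0078 × 2.78e-05) = 2147 rad/s
f₀ = ω₀/(2π) = 341.8 Hz

341.8 Hz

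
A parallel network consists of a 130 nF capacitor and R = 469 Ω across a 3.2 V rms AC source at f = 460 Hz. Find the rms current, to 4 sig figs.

6.928 mA

ω = 2πf = 2890 rad/s
X_C = 1/(ωC) = 2661 Ω
Parallel: admittances add. Y = 1/R + jωC
Y = (0.002132 + j0.0003757) S
|Y| = 0.002165 S → |Z| = 1/|Y| = 461.9 Ω, ∠Z = −∠Y = -9.994°
I = V/|Z| = 3.2/461.9 = 6.928 mA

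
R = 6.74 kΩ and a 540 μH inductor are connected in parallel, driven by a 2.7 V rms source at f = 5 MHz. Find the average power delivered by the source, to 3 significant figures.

1.08 mW

ω = 2πf = 3.142e+07 rad/s
X_L = ωL = 17000 Ω
Parallel: admittances add. Y = 1/R + 1/(jωL)
Y = (0.000148 − j5.89e-05) S
|Y| = 0.000160 S → |Z| = 1/|Y| = 6260 Ω, ∠Z = −∠Y = 21.7°
I = V/|Z| = 431 μA
P = VI cos φ = 2.7 × 0.000431 × cos(21.7°) = 1.08 mW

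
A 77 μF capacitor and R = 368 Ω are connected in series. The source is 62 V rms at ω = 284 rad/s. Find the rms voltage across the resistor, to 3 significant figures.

61.5 V

X_C = 1/(ωC) = 45.7 Ω
Z = 368 − j45.7 Ω
|Z| = √(368² + 45.7²) = 371 Ω
I = V/|Z| = 167 mA
V_R = I·|Z_R| = 0.167 × 368 = 61.5 V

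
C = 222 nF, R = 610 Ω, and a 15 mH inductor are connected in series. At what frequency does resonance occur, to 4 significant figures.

2.758 kHz

ω₀ = 1/√(LC) = 1/√(0.015 × 2.22e-07) = 17330 rad/s
f₀ = ω₀/(2π) = 2.758 kHz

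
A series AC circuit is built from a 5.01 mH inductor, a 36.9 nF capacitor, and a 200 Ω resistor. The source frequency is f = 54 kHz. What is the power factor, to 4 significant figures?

0.1225

ω = 2πf = 339300 rad/s
X_L = ωL = 1700 Ω
X_C = 1/(ωC) = 79.87 Ω
Net reactance X = X_L − X_C = 1620 Ω
Z = 200.0 + j1620 Ω
|Z| = √(200.0² + 1620²) = 1632 Ω
∠Z = arctan(1620/200.0) = 82.96°
cos φ = cos(82.96°) = 0.1225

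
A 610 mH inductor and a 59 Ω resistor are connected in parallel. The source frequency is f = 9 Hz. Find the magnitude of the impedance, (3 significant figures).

29.8 Ω

ω = 2πf = 56.55 rad/s
X_L = ωL = 34.5 Ω
Parallel: admittances add. Y = 1/R + 1/(jωL)
Y = (0.0169 − j0.0290) S
|Y| = 0.0336 S → |Z| = 1/|Y| = 29.8 Ω, ∠Z = −∠Y = 59.7°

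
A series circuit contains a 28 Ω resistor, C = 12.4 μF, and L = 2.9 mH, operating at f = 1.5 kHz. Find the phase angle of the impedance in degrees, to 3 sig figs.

33.8°

ω = 2πf = 9425 rad/s
X_L = ωL = 27.3 Ω
X_C = 1/(ωC) = 8.56 Ω
Net reactance X = X_L − X_C = 18.8 Ω
Z = 28.0 + j18.8 Ω
|Z| = √(28.0² + 18.8²) = 33.7 Ω
∠Z = arctan(18.8/28.0) = 33.8°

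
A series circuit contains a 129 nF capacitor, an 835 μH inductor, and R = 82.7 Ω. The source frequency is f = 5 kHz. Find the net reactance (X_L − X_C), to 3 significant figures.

-221 Ω

ω = 2πf = 31420 rad/s
X_L = ωL = 26.2 Ω
X_C = 1/(ωC) = 247 Ω
X = 26.2 − 247 = -221 Ω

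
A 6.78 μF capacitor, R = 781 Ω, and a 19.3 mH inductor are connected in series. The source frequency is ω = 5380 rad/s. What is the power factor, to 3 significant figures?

0.995

X_L = ωL = 104 Ω
X_C = 1/(ωC) = 27.4 Ω
Net reactance X = X_L − X_C = 76.4 Ω
Z = 781 + j76.4 Ω
|Z| = √(781² + 76.4²) = 785 Ω
∠Z = arctan(76.4/781) = 5.59°
cos φ = cos(5.59°) = 0.995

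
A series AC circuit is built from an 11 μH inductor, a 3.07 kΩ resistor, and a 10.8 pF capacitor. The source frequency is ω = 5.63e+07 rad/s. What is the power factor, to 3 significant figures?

X_L = ωL = 619 Ω
X_C = 1/(ωC) = 1640 Ω
Net reactance X = X_L − X_C = -1030 Ω
Z = 3070 − j1030 Ω
|Z| = √(3070² + 1030²) = 3240 Ω
∠Z = arctan(-1030/3070) = -18.5°
cos φ = cos(-18.5°) = 0.948

0.948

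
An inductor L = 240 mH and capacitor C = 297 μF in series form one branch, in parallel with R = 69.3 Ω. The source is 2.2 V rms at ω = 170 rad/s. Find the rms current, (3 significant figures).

X_L = ωL = 40.8 Ω
X_C = 1/(ωC) = 19.8 Ω
Branch 1: Z₁ = R = 69.3 Ω
Branch 2 (series LC): Z₂ = j(X_L − X_C) = j21.0 Ω
Parallel: Z = Z₁Z₂/(Z₁+Z₂), |Z| = 20.1 Ω, ∠Z = 73.1°
I = V/|Z| = 2.2/20.1 = 109 mA

109 mA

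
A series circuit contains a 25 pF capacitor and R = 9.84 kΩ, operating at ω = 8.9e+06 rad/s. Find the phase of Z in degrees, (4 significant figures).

-24.55°

X_C = 1/(ωC) = 4494 Ω
Z = 9840 − j4494 Ω
|Z| = √(9840² + 4494²) = 10820 Ω
∠Z = arctan(-4494/9840) = -24.55°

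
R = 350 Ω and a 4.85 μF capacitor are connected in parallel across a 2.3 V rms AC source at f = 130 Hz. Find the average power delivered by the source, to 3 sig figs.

15.1 mW

ω = 2πf = 816.8 rad/s
X_C = 1/(ωC) = 252 Ω
Parallel: admittances add. Y = 1/R + jωC
Y = (0.00286 + j0.00396) S
|Y| = 0.00488 S → |Z| = 1/|Y| = 205 Ω, ∠Z = −∠Y = -54.2°
I = V/|Z| = 11.2 mA
P = VI cos φ = 2.3 × 0.0112 × cos(-54.2°) = 15.1 mW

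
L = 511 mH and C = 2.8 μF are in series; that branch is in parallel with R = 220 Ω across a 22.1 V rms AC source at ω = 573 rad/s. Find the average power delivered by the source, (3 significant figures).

2.22 W

X_L = ωL = 293 Ω
X_C = 1/(ωC) = 623 Ω
Branch 1: Z₁ = R = 220 Ω
Branch 2 (series LC): Z₂ = j(X_L − X_C) = −j330 Ω
Parallel: Z = Z₁Z₂/(Z₁+Z₂), |Z| = 183 Ω, ∠Z = -33.7°
I = V/|Z| = 121 mA
P = VI cos φ = 22.1 × 0.121 × cos(-33.7°) = 2.22 W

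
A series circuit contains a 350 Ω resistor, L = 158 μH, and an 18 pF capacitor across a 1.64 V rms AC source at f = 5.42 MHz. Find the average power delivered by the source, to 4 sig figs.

66.39 μW

ω = 2πf = 3.405e+07 rad/s
X_L = ωL = 5381 Ω
X_C = 1/(ωC) = 1631 Ω
Net reactance X = X_L − X_C = 3749 Ω
Z = 350.0 + j3749 Ω
|Z| = √(350.0² + 3749²) = 3766 Ω
∠Z = arctan(3749/350.0) = 84.67°
I = V/|Z| = 435.5 μA
P = VI cos φ = 1.64 × 0.0004355 × cos(84.67°) = 66.39 μW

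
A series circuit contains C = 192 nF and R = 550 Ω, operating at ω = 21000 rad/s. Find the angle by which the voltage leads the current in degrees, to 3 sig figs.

X_C = 1/(ωC) = 248 Ω
Z = 550 − j248 Ω
|Z| = √(550² + 248²) = 603 Ω
∠Z = arctan(-248/550) = -24.3°

-24.3°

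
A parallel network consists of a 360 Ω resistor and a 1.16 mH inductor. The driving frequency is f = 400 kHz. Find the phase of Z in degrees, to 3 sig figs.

7.04°

ω = 2πf = 2.513e+06 rad/s
X_L = ωL = 2920 Ω
Parallel: admittances add. Y = 1/R + 1/(jωL)
Y = (0.00278 − j0.000343) S
|Y| = 0.00280 S → |Z| = 1/|Y| = 357 Ω, ∠Z = −∠Y = 7.04°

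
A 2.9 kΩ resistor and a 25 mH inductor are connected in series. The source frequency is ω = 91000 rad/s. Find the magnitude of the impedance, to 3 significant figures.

3690 Ω

X_L = ωL = 2280 Ω
Z = 2900 + j2280 Ω
|Z| = √(2900² + 2280²) = 3690 Ω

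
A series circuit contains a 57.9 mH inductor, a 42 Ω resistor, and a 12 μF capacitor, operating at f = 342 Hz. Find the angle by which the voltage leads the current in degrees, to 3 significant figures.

63.9°

ω = 2πf = 2149 rad/s
X_L = ωL = 124 Ω
X_C = 1/(ωC) = 38.8 Ω
Net reactance X = X_L − X_C = 85.6 Ω
Z = 42.0 + j85.6 Ω
|Z| = √(42.0² + 85.6²) = 95.4 Ω
∠Z = arctan(85.6/42.0) = 63.9°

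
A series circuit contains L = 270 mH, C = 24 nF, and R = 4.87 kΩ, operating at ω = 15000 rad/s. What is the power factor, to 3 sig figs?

0.968

X_L = ωL = 4050 Ω
X_C = 1/(ωC) = 2780 Ω
Net reactance X = X_L − X_C = 1270 Ω
Z = 4870 + j1270 Ω
|Z| = √(4870² + 1270²) = 5030 Ω
∠Z = arctan(1270/4870) = 14.6°
cos φ = cos(14.6°) = 0.968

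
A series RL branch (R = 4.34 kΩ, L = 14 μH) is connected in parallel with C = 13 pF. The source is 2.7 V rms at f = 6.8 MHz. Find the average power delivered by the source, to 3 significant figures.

1.65 mW

ω = 2πf = 4.273e+07 rad/s
X_L = ωL = 598 Ω
X_C = 1/(ωC) = 1800 Ω
Branch 1 (R+jX_L): Z₁ = 4340 + j598 Ω, |Z₁| = 4380 Ω
Branch 2 (−jX_C): Z₂ = −j1800 Ω
Parallel: Z = Z₁Z₂/(Z₁+Z₂), |Z| = 1750 Ω, ∠Z = -66.7°
I = V/|Z| = 1.54 mA
P = VI cos φ = 2.7 × 0.00154 × cos(-66.7°) = 1.65 mW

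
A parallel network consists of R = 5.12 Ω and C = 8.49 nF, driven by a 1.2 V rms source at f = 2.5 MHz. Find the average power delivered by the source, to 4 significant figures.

ω = 2πf = 1.571e+07 rad/s
X_C = 1/(ωC) = 7.498 Ω
Parallel: admittances add. Y = 1/R + jωC
Y = (0.1953 + j0.1334) S
|Y| = 0.2365 S → |Z| = 1/|Y| = 4.228 Ω, ∠Z = −∠Y = -34.33°
I = V/|Z| = 283.8 mA
P = VI cos φ = 1.2 × 0.2838 × cos(-34.33°) = 281.2 mW

281.2 mW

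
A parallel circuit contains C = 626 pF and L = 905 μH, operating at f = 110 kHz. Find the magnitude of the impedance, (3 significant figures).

ω = 2πf = 691200 rad/s
X_L = ωL = 625 Ω
X_C = 1/(ωC) = 2310 Ω
Parallel: admittances add. Y = 1/(jωL) + jωC
Y = (0 − j0.00117) S
|Y| = 0.00117 S → |Z| = 1/|Y| = 858 Ω, ∠Z = −∠Y = 90.0°

858 Ω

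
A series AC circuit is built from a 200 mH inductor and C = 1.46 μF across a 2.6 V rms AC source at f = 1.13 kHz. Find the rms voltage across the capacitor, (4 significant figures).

ω = 2πf = 7100 rad/s
X_L = ωL = 1420 Ω
X_C = 1/(ωC) = 96.47 Ω
Net reactance X = X_L − X_C = 1324 Ω
Z = j1324 Ω
|Z| = √(0² + 1324²) = 1324 Ω
I = V/|Z| = 1.964 mA
V_C = I·|Z_C| = 0.001964 × 96.47 = 0.1895 V

0.1895 V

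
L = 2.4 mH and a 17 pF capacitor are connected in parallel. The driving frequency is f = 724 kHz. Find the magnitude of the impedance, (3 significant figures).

70100 Ω

ω = 2πf = 4.549e+06 rad/s
X_L = ωL = 10900 Ω
X_C = 1/(ωC) = 12900 Ω
Parallel: admittances add. Y = 1/(jωL) + jωC
Y = (0 − j1.43e-05) S
|Y| = 1.43e-05 S → |Z| = 1/|Y| = 70100 Ω, ∠Z = −∠Y = 90.0°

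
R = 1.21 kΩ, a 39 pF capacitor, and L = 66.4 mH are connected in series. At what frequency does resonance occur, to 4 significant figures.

98.90 kHz

ω₀ = 1/√(LC) = 1/√(0.0664 × 3.9e-11) = 621400 rad/s
f₀ = ω₀/(2π) = 98.90 kHz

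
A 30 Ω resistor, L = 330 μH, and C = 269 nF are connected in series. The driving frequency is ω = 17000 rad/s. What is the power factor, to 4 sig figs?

X_L = ωL = 5.610 Ω
X_C = 1/(ωC) = 218.7 Ω
Net reactance X = X_L − X_C = -213.1 Ω
Z = 30.00 − j213.1 Ω
|Z| = √(30.00² + 213.1²) = 215.2 Ω
∠Z = arctan(-213.1/30.00) = -81.99°
cos φ = cos(-81.99°) = 0.1394

0.1394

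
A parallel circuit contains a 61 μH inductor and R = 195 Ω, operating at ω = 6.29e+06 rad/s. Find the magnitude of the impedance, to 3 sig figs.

X_L = ωL = 384 Ω
Parallel: admittances add. Y = 1/R + 1/(jωL)
Y = (0.00513 − j0.00261) S
|Y| = 0.00575 S → |Z| = 1/|Y| = 174 Ω, ∠Z = −∠Y = 26.9°

174 Ω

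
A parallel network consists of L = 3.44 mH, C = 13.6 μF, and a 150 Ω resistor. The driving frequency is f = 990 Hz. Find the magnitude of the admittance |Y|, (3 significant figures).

38.4 mS

ω = 2πf = 6220 rad/s
X_L = ωL = 21.4 Ω
X_C = 1/(ωC) = 11.8 Ω
Parallel: admittances add. Y = 1/R + 1/(jωL) + jωC
Y = (0.00667 + j0.0379) S
|Y| = 0.0384 S → |Z| = 1/|Y| = 26.0 Ω, ∠Z = −∠Y = -80.0°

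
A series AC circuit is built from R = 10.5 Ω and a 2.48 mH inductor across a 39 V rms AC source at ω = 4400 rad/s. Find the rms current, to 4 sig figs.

2.575 A

X_L = ωL = 10.91 Ω
Z = 10.50 + j10.91 Ω
|Z| = √(10.50² + 10.91²) = 15.14 Ω
I = V/|Z| = 39/15.14 = 2.575 A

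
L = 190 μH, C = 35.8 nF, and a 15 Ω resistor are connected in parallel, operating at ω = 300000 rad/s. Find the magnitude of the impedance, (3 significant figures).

14.9 Ω

X_L = ωL = 57.0 Ω
X_C = 1/(ωC) = 93.1 Ω
Parallel: admittances add. Y = 1/R + 1/(jωL) + jωC
Y = (0.0667 − j0.00680) S
|Y| = 0.0670 S → |Z| = 1/|Y| = 14.9 Ω, ∠Z = −∠Y = 5.83°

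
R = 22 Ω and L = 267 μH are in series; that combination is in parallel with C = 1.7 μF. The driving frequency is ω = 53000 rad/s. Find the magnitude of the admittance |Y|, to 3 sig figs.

76.5 mS

X_L = ωL = 14.2 Ω
X_C = 1/(ωC) = 11.1 Ω
Branch 1 (R+jX_L): Z₁ = 22.0 + j14.2 Ω, |Z₁| = 26.2 Ω
Branch 2 (−jX_C): Z₂ = −j11.1 Ω
Parallel: Z = Z₁Z₂/(Z₁+Z₂), |Z| = 13.1 Ω, ∠Z = -65.1°
|Y| = 1/|Z| = 76.5 mS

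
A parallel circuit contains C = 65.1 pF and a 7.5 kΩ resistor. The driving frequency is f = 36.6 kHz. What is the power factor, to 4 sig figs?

ω = 2πf = 230000 rad/s
X_C = 1/(ωC) = 66800 Ω
Parallel: admittances add. Y = 1/R + jωC
Y = (0.0001333 + j1.497e-05) S
|Y| = 0.0001342 S → |Z| = 1/|Y| = 7453 Ω, ∠Z = −∠Y = -6.406°
cos φ = cos(-6.406°) = 0.9938

0.9938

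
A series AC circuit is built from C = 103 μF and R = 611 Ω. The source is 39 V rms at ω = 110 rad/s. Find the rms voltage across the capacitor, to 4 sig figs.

X_C = 1/(ωC) = 88.26 Ω
Z = 611.0 − j88.26 Ω
|Z| = √(611.0² + 88.26²) = 617.3 Ω
I = V/|Z| = 63.17 mA
V_C = I·|Z_C| = 0.06317 × 88.26 = 5.576 V

5.576 V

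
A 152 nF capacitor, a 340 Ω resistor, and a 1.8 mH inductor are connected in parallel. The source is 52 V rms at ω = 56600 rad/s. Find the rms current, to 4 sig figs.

X_L = ωL = 101.9 Ω
X_C = 1/(ωC) = 116.2 Ω
Parallel: admittances add. Y = 1/R + 1/(jωL) + jωC
Y = (0.002941 − j0.001212) S
|Y| = 0.003181 S → |Z| = 1/|Y| = 314.3 Ω, ∠Z = −∠Y = 22.40°
I = V/|Z| = 52/314.3 = 165.4 mA

165.4 mA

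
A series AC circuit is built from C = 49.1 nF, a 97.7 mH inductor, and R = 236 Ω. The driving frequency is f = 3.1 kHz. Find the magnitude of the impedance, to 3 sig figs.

889 Ω

ω = 2πf = 19480 rad/s
X_L = ωL = 1900 Ω
X_C = 1/(ωC) = 1050 Ω
Net reactance X = X_L − X_C = 857 Ω
Z = 236 + j857 Ω
|Z| = √(236² + 857²) = 889 Ω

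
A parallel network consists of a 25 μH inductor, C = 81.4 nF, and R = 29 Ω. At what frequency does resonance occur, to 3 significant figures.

ω₀ = 1/√(LC) = 1/√(2.5e-05 × 8.14e-08) = 701000 rad/s
f₀ = ω₀/(2π) = 112 kHz

112 kHz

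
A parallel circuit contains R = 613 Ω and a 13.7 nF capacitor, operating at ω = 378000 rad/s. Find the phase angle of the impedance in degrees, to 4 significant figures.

-72.51°

X_C = 1/(ωC) = 193.1 Ω
Parallel: admittances add. Y = 1/R + jωC
Y = (0.001631 + j0.005179) S
|Y| = 0.005429 S → |Z| = 1/|Y| = 184.2 Ω, ∠Z = −∠Y = -72.51°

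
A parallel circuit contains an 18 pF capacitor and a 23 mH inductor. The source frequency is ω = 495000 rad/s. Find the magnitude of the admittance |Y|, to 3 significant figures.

78.9 μS

X_L = ωL = 11400 Ω
X_C = 1/(ωC) = 112000 Ω
Parallel: admittances add. Y = 1/(jωL) + jωC
Y = (0 − j7.89e-05) S
|Y| = 7.89e-05 S → |Z| = 1/|Y| = 12700 Ω, ∠Z = −∠Y = 90.0°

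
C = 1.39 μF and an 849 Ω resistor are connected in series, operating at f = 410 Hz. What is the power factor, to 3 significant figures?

0.950

ω = 2πf = 2576 rad/s
X_C = 1/(ωC) = 279 Ω
Z = 849 − j279 Ω
|Z| = √(849² + 279²) = 894 Ω
∠Z = arctan(-279/849) = -18.2°
cos φ = cos(-18.2°) = 0.950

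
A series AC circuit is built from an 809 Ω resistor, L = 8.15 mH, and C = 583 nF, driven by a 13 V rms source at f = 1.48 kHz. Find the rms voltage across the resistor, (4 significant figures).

12.88 V

ω = 2πf = 9299 rad/s
X_L = ωL = 75.79 Ω
X_C = 1/(ωC) = 184.5 Ω
Net reactance X = X_L − X_C = -108.7 Ω
Z = 809.0 − j108.7 Ω
|Z| = √(809.0² + 108.7²) = 816.3 Ω
I = V/|Z| = 15.93 mA
V_R = I·|Z_R| = 0.01593 × 809.0 = 12.88 V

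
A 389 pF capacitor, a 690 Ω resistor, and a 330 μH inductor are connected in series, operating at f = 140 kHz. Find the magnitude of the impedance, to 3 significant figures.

ω = 2πf = 879600 rad/s
X_L = ωL = 290 Ω
X_C = 1/(ωC) = 2920 Ω
Net reactance X = X_L − X_C = -2630 Ω
Z = 690 − j2630 Ω
|Z| = √(690² + 2630²) = 2720 Ω

2720 Ω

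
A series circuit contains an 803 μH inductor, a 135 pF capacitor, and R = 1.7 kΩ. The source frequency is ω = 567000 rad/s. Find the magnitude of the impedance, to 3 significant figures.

12700 Ω

X_L = ωL = 455 Ω
X_C = 1/(ωC) = 13100 Ω
Net reactance X = X_L − X_C = -12600 Ω
Z = 1700 − j12600 Ω
|Z| = √(1700² + 12600²) = 12700 Ω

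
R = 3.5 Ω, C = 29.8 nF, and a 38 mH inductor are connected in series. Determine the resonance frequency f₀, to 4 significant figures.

ω₀ = 1/√(LC) = 1/√(0.038 × 2.98e-08) = 29720 rad/s
f₀ = ω₀/(2π) = 4.730 kHz

4.730 kHz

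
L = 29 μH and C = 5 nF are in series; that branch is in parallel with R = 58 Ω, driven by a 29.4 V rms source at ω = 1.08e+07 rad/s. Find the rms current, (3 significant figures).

517 mA

X_L = ωL = 313 Ω
X_C = 1/(ωC) = 18.5 Ω
Branch 1: Z₁ = R = 58.0 Ω
Branch 2 (series LC): Z₂ = j(X_L − X_C) = j295 Ω
Parallel: Z = Z₁Z₂/(Z₁+Z₂), |Z| = 56.9 Ω, ∠Z = 11.1°
I = V/|Z| = 29.4/56.9 = 517 mA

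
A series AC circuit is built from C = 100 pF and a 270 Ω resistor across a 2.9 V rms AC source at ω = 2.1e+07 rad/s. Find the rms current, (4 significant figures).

5.298 mA

X_C = 1/(ωC) = 476.2 Ω
Z = 270.0 − j476.2 Ω
|Z| = √(270.0² + 476.2²) = 547.4 Ω
I = V/|Z| = 2.9/547.4 = 5.298 mA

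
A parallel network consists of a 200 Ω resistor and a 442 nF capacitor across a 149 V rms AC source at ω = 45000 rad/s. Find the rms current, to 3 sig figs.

X_C = 1/(ωC) = 50.3 Ω
Parallel: admittances add. Y = 1/R + jωC
Y = (0.00500 + j0.0199) S
|Y| = 0.0205 S → |Z| = 1/|Y| = 48.8 Ω, ∠Z = −∠Y = -75.9°
I = V/|Z| = 149/48.8 = 3.06 A

3.06 A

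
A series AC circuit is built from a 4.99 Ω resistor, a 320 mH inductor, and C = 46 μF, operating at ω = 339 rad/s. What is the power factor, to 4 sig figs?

X_L = ωL = 108.5 Ω
X_C = 1/(ωC) = 64.13 Ω
Net reactance X = X_L − X_C = 44.35 Ω
Z = 4.990 + j44.35 Ω
|Z| = √(4.990² + 44.35²) = 44.63 Ω
∠Z = arctan(44.35/4.990) = 83.58°
cos φ = cos(83.58°) = 0.1118

0.1118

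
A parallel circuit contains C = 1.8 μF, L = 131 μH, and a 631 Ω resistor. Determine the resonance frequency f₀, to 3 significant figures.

ω₀ = 1/√(LC) = 1/√(0.000131 × 1.8e-06) = 65120 rad/s
f₀ = ω₀/(2π) = 10.4 kHz

10.4 kHz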